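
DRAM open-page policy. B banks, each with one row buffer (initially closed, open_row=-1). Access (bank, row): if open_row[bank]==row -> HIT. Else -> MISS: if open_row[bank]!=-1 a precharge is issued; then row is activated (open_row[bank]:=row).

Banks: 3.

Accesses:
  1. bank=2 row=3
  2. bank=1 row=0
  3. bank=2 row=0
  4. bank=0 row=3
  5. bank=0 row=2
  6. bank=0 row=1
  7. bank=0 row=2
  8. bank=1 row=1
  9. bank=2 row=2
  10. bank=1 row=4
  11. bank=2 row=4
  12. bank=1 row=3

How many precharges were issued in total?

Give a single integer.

Acc 1: bank2 row3 -> MISS (open row3); precharges=0
Acc 2: bank1 row0 -> MISS (open row0); precharges=0
Acc 3: bank2 row0 -> MISS (open row0); precharges=1
Acc 4: bank0 row3 -> MISS (open row3); precharges=1
Acc 5: bank0 row2 -> MISS (open row2); precharges=2
Acc 6: bank0 row1 -> MISS (open row1); precharges=3
Acc 7: bank0 row2 -> MISS (open row2); precharges=4
Acc 8: bank1 row1 -> MISS (open row1); precharges=5
Acc 9: bank2 row2 -> MISS (open row2); precharges=6
Acc 10: bank1 row4 -> MISS (open row4); precharges=7
Acc 11: bank2 row4 -> MISS (open row4); precharges=8
Acc 12: bank1 row3 -> MISS (open row3); precharges=9

Answer: 9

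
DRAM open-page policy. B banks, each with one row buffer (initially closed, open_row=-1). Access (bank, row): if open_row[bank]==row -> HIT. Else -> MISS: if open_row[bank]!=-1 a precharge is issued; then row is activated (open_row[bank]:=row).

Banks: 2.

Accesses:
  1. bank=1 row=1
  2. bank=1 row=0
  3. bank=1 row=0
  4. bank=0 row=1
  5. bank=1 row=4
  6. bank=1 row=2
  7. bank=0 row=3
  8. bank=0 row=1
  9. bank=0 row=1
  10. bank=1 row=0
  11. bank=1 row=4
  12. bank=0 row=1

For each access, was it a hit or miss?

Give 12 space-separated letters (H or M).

Answer: M M H M M M M M H M M H

Derivation:
Acc 1: bank1 row1 -> MISS (open row1); precharges=0
Acc 2: bank1 row0 -> MISS (open row0); precharges=1
Acc 3: bank1 row0 -> HIT
Acc 4: bank0 row1 -> MISS (open row1); precharges=1
Acc 5: bank1 row4 -> MISS (open row4); precharges=2
Acc 6: bank1 row2 -> MISS (open row2); precharges=3
Acc 7: bank0 row3 -> MISS (open row3); precharges=4
Acc 8: bank0 row1 -> MISS (open row1); precharges=5
Acc 9: bank0 row1 -> HIT
Acc 10: bank1 row0 -> MISS (open row0); precharges=6
Acc 11: bank1 row4 -> MISS (open row4); precharges=7
Acc 12: bank0 row1 -> HIT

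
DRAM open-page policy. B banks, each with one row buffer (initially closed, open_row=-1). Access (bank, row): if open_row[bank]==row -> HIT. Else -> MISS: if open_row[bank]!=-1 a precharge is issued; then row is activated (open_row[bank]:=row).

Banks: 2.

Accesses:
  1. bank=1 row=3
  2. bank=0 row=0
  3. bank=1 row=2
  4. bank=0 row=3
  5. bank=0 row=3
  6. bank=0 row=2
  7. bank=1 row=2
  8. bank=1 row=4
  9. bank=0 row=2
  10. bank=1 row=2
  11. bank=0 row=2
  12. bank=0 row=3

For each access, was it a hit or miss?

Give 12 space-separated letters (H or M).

Answer: M M M M H M H M H M H M

Derivation:
Acc 1: bank1 row3 -> MISS (open row3); precharges=0
Acc 2: bank0 row0 -> MISS (open row0); precharges=0
Acc 3: bank1 row2 -> MISS (open row2); precharges=1
Acc 4: bank0 row3 -> MISS (open row3); precharges=2
Acc 5: bank0 row3 -> HIT
Acc 6: bank0 row2 -> MISS (open row2); precharges=3
Acc 7: bank1 row2 -> HIT
Acc 8: bank1 row4 -> MISS (open row4); precharges=4
Acc 9: bank0 row2 -> HIT
Acc 10: bank1 row2 -> MISS (open row2); precharges=5
Acc 11: bank0 row2 -> HIT
Acc 12: bank0 row3 -> MISS (open row3); precharges=6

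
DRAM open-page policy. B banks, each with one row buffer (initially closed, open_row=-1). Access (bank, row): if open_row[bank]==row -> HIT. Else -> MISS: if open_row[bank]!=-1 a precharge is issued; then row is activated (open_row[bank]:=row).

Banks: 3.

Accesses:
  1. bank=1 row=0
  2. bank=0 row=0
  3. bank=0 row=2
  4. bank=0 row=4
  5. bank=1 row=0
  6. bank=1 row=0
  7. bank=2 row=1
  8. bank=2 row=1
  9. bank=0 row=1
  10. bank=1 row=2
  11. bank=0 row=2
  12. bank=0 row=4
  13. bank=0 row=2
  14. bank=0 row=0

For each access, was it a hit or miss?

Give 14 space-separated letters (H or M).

Answer: M M M M H H M H M M M M M M

Derivation:
Acc 1: bank1 row0 -> MISS (open row0); precharges=0
Acc 2: bank0 row0 -> MISS (open row0); precharges=0
Acc 3: bank0 row2 -> MISS (open row2); precharges=1
Acc 4: bank0 row4 -> MISS (open row4); precharges=2
Acc 5: bank1 row0 -> HIT
Acc 6: bank1 row0 -> HIT
Acc 7: bank2 row1 -> MISS (open row1); precharges=2
Acc 8: bank2 row1 -> HIT
Acc 9: bank0 row1 -> MISS (open row1); precharges=3
Acc 10: bank1 row2 -> MISS (open row2); precharges=4
Acc 11: bank0 row2 -> MISS (open row2); precharges=5
Acc 12: bank0 row4 -> MISS (open row4); precharges=6
Acc 13: bank0 row2 -> MISS (open row2); precharges=7
Acc 14: bank0 row0 -> MISS (open row0); precharges=8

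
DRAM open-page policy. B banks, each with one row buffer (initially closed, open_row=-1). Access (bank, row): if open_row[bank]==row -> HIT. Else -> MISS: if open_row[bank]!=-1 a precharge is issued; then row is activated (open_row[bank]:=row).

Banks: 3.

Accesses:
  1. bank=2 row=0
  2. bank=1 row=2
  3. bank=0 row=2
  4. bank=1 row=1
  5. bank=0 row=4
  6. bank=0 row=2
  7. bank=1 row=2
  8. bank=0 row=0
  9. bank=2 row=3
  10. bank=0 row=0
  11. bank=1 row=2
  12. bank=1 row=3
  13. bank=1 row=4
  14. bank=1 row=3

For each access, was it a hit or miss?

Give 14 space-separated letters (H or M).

Acc 1: bank2 row0 -> MISS (open row0); precharges=0
Acc 2: bank1 row2 -> MISS (open row2); precharges=0
Acc 3: bank0 row2 -> MISS (open row2); precharges=0
Acc 4: bank1 row1 -> MISS (open row1); precharges=1
Acc 5: bank0 row4 -> MISS (open row4); precharges=2
Acc 6: bank0 row2 -> MISS (open row2); precharges=3
Acc 7: bank1 row2 -> MISS (open row2); precharges=4
Acc 8: bank0 row0 -> MISS (open row0); precharges=5
Acc 9: bank2 row3 -> MISS (open row3); precharges=6
Acc 10: bank0 row0 -> HIT
Acc 11: bank1 row2 -> HIT
Acc 12: bank1 row3 -> MISS (open row3); precharges=7
Acc 13: bank1 row4 -> MISS (open row4); precharges=8
Acc 14: bank1 row3 -> MISS (open row3); precharges=9

Answer: M M M M M M M M M H H M M M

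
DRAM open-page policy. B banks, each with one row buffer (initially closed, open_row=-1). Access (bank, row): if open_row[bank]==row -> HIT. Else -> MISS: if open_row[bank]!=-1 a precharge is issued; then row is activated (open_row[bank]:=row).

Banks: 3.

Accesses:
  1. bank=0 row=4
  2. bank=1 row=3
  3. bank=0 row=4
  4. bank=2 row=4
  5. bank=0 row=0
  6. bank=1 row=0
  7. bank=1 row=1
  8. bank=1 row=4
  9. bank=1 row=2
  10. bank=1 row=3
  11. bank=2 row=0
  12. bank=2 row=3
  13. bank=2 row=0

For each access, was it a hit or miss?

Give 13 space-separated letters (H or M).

Acc 1: bank0 row4 -> MISS (open row4); precharges=0
Acc 2: bank1 row3 -> MISS (open row3); precharges=0
Acc 3: bank0 row4 -> HIT
Acc 4: bank2 row4 -> MISS (open row4); precharges=0
Acc 5: bank0 row0 -> MISS (open row0); precharges=1
Acc 6: bank1 row0 -> MISS (open row0); precharges=2
Acc 7: bank1 row1 -> MISS (open row1); precharges=3
Acc 8: bank1 row4 -> MISS (open row4); precharges=4
Acc 9: bank1 row2 -> MISS (open row2); precharges=5
Acc 10: bank1 row3 -> MISS (open row3); precharges=6
Acc 11: bank2 row0 -> MISS (open row0); precharges=7
Acc 12: bank2 row3 -> MISS (open row3); precharges=8
Acc 13: bank2 row0 -> MISS (open row0); precharges=9

Answer: M M H M M M M M M M M M M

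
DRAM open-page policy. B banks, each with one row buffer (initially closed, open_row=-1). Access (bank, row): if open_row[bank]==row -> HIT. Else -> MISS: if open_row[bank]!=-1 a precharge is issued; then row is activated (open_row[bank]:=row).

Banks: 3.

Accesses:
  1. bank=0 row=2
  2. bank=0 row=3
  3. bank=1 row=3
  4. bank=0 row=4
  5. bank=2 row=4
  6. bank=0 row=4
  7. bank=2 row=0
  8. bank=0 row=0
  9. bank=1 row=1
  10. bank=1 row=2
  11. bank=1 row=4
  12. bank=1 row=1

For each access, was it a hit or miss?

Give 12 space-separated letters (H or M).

Answer: M M M M M H M M M M M M

Derivation:
Acc 1: bank0 row2 -> MISS (open row2); precharges=0
Acc 2: bank0 row3 -> MISS (open row3); precharges=1
Acc 3: bank1 row3 -> MISS (open row3); precharges=1
Acc 4: bank0 row4 -> MISS (open row4); precharges=2
Acc 5: bank2 row4 -> MISS (open row4); precharges=2
Acc 6: bank0 row4 -> HIT
Acc 7: bank2 row0 -> MISS (open row0); precharges=3
Acc 8: bank0 row0 -> MISS (open row0); precharges=4
Acc 9: bank1 row1 -> MISS (open row1); precharges=5
Acc 10: bank1 row2 -> MISS (open row2); precharges=6
Acc 11: bank1 row4 -> MISS (open row4); precharges=7
Acc 12: bank1 row1 -> MISS (open row1); precharges=8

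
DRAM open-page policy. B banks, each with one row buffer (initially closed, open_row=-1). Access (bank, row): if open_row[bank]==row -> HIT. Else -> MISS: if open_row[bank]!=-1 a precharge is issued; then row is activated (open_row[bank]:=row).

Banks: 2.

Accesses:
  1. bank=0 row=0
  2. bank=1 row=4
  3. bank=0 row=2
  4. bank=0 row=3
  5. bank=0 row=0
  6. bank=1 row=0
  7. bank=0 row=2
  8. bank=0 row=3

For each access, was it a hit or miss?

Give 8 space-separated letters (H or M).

Acc 1: bank0 row0 -> MISS (open row0); precharges=0
Acc 2: bank1 row4 -> MISS (open row4); precharges=0
Acc 3: bank0 row2 -> MISS (open row2); precharges=1
Acc 4: bank0 row3 -> MISS (open row3); precharges=2
Acc 5: bank0 row0 -> MISS (open row0); precharges=3
Acc 6: bank1 row0 -> MISS (open row0); precharges=4
Acc 7: bank0 row2 -> MISS (open row2); precharges=5
Acc 8: bank0 row3 -> MISS (open row3); precharges=6

Answer: M M M M M M M M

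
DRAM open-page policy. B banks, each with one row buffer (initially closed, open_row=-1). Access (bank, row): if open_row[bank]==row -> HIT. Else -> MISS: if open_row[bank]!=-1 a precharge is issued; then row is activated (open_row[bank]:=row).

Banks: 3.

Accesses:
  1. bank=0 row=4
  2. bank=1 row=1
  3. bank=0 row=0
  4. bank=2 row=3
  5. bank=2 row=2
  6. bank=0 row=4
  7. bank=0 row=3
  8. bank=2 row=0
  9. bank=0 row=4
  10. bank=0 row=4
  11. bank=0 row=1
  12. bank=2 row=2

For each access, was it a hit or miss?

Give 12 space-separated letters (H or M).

Answer: M M M M M M M M M H M M

Derivation:
Acc 1: bank0 row4 -> MISS (open row4); precharges=0
Acc 2: bank1 row1 -> MISS (open row1); precharges=0
Acc 3: bank0 row0 -> MISS (open row0); precharges=1
Acc 4: bank2 row3 -> MISS (open row3); precharges=1
Acc 5: bank2 row2 -> MISS (open row2); precharges=2
Acc 6: bank0 row4 -> MISS (open row4); precharges=3
Acc 7: bank0 row3 -> MISS (open row3); precharges=4
Acc 8: bank2 row0 -> MISS (open row0); precharges=5
Acc 9: bank0 row4 -> MISS (open row4); precharges=6
Acc 10: bank0 row4 -> HIT
Acc 11: bank0 row1 -> MISS (open row1); precharges=7
Acc 12: bank2 row2 -> MISS (open row2); precharges=8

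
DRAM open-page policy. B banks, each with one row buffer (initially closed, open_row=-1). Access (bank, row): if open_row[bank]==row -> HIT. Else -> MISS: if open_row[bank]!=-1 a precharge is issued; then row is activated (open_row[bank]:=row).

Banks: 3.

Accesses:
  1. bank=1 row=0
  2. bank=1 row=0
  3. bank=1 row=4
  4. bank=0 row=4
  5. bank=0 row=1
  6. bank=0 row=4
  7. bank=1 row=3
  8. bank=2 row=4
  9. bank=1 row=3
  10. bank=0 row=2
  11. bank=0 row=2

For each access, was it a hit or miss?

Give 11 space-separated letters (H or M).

Answer: M H M M M M M M H M H

Derivation:
Acc 1: bank1 row0 -> MISS (open row0); precharges=0
Acc 2: bank1 row0 -> HIT
Acc 3: bank1 row4 -> MISS (open row4); precharges=1
Acc 4: bank0 row4 -> MISS (open row4); precharges=1
Acc 5: bank0 row1 -> MISS (open row1); precharges=2
Acc 6: bank0 row4 -> MISS (open row4); precharges=3
Acc 7: bank1 row3 -> MISS (open row3); precharges=4
Acc 8: bank2 row4 -> MISS (open row4); precharges=4
Acc 9: bank1 row3 -> HIT
Acc 10: bank0 row2 -> MISS (open row2); precharges=5
Acc 11: bank0 row2 -> HIT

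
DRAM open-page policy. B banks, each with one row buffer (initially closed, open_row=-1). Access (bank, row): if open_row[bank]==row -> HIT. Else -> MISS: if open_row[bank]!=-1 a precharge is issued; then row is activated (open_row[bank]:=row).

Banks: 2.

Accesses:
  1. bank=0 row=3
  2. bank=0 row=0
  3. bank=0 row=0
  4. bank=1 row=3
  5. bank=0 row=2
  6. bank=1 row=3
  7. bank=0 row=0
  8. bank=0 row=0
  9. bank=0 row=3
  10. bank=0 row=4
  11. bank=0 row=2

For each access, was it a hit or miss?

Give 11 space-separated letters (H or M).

Answer: M M H M M H M H M M M

Derivation:
Acc 1: bank0 row3 -> MISS (open row3); precharges=0
Acc 2: bank0 row0 -> MISS (open row0); precharges=1
Acc 3: bank0 row0 -> HIT
Acc 4: bank1 row3 -> MISS (open row3); precharges=1
Acc 5: bank0 row2 -> MISS (open row2); precharges=2
Acc 6: bank1 row3 -> HIT
Acc 7: bank0 row0 -> MISS (open row0); precharges=3
Acc 8: bank0 row0 -> HIT
Acc 9: bank0 row3 -> MISS (open row3); precharges=4
Acc 10: bank0 row4 -> MISS (open row4); precharges=5
Acc 11: bank0 row2 -> MISS (open row2); precharges=6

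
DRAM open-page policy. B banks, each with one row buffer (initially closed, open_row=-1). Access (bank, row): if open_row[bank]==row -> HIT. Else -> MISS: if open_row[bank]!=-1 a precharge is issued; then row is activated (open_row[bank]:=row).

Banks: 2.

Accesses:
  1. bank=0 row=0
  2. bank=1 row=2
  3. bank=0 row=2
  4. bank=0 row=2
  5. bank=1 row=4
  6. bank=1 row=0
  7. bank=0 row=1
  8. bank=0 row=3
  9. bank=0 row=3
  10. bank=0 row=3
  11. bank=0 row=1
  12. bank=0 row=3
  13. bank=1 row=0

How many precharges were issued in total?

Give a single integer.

Answer: 7

Derivation:
Acc 1: bank0 row0 -> MISS (open row0); precharges=0
Acc 2: bank1 row2 -> MISS (open row2); precharges=0
Acc 3: bank0 row2 -> MISS (open row2); precharges=1
Acc 4: bank0 row2 -> HIT
Acc 5: bank1 row4 -> MISS (open row4); precharges=2
Acc 6: bank1 row0 -> MISS (open row0); precharges=3
Acc 7: bank0 row1 -> MISS (open row1); precharges=4
Acc 8: bank0 row3 -> MISS (open row3); precharges=5
Acc 9: bank0 row3 -> HIT
Acc 10: bank0 row3 -> HIT
Acc 11: bank0 row1 -> MISS (open row1); precharges=6
Acc 12: bank0 row3 -> MISS (open row3); precharges=7
Acc 13: bank1 row0 -> HIT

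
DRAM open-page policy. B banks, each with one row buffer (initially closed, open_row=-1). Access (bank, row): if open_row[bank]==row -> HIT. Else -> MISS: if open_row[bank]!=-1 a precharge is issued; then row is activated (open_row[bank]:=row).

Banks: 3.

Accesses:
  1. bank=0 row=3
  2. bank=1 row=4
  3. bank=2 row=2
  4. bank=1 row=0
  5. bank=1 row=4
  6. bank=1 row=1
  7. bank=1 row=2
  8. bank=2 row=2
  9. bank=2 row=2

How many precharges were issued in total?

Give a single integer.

Acc 1: bank0 row3 -> MISS (open row3); precharges=0
Acc 2: bank1 row4 -> MISS (open row4); precharges=0
Acc 3: bank2 row2 -> MISS (open row2); precharges=0
Acc 4: bank1 row0 -> MISS (open row0); precharges=1
Acc 5: bank1 row4 -> MISS (open row4); precharges=2
Acc 6: bank1 row1 -> MISS (open row1); precharges=3
Acc 7: bank1 row2 -> MISS (open row2); precharges=4
Acc 8: bank2 row2 -> HIT
Acc 9: bank2 row2 -> HIT

Answer: 4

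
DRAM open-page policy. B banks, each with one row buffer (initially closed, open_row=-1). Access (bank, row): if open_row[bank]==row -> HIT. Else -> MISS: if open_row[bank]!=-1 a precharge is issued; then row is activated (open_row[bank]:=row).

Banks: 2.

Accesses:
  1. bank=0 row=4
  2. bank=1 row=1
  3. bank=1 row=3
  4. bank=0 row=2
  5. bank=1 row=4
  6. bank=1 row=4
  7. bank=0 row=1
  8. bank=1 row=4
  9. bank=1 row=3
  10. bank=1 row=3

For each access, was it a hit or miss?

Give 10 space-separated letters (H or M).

Answer: M M M M M H M H M H

Derivation:
Acc 1: bank0 row4 -> MISS (open row4); precharges=0
Acc 2: bank1 row1 -> MISS (open row1); precharges=0
Acc 3: bank1 row3 -> MISS (open row3); precharges=1
Acc 4: bank0 row2 -> MISS (open row2); precharges=2
Acc 5: bank1 row4 -> MISS (open row4); precharges=3
Acc 6: bank1 row4 -> HIT
Acc 7: bank0 row1 -> MISS (open row1); precharges=4
Acc 8: bank1 row4 -> HIT
Acc 9: bank1 row3 -> MISS (open row3); precharges=5
Acc 10: bank1 row3 -> HIT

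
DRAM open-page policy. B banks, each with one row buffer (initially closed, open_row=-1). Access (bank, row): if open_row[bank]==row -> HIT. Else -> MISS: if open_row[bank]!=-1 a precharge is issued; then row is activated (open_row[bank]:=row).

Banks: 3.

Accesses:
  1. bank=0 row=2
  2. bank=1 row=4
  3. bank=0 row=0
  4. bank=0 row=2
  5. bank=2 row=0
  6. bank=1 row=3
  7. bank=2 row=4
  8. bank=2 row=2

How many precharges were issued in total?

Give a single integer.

Acc 1: bank0 row2 -> MISS (open row2); precharges=0
Acc 2: bank1 row4 -> MISS (open row4); precharges=0
Acc 3: bank0 row0 -> MISS (open row0); precharges=1
Acc 4: bank0 row2 -> MISS (open row2); precharges=2
Acc 5: bank2 row0 -> MISS (open row0); precharges=2
Acc 6: bank1 row3 -> MISS (open row3); precharges=3
Acc 7: bank2 row4 -> MISS (open row4); precharges=4
Acc 8: bank2 row2 -> MISS (open row2); precharges=5

Answer: 5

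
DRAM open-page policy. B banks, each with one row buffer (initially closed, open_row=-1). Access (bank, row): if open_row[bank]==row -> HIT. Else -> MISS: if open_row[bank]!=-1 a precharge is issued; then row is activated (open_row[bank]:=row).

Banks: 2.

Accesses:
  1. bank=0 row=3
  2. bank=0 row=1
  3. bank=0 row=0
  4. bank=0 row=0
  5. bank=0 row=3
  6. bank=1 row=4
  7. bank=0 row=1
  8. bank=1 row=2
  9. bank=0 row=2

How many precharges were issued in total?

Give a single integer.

Answer: 6

Derivation:
Acc 1: bank0 row3 -> MISS (open row3); precharges=0
Acc 2: bank0 row1 -> MISS (open row1); precharges=1
Acc 3: bank0 row0 -> MISS (open row0); precharges=2
Acc 4: bank0 row0 -> HIT
Acc 5: bank0 row3 -> MISS (open row3); precharges=3
Acc 6: bank1 row4 -> MISS (open row4); precharges=3
Acc 7: bank0 row1 -> MISS (open row1); precharges=4
Acc 8: bank1 row2 -> MISS (open row2); precharges=5
Acc 9: bank0 row2 -> MISS (open row2); precharges=6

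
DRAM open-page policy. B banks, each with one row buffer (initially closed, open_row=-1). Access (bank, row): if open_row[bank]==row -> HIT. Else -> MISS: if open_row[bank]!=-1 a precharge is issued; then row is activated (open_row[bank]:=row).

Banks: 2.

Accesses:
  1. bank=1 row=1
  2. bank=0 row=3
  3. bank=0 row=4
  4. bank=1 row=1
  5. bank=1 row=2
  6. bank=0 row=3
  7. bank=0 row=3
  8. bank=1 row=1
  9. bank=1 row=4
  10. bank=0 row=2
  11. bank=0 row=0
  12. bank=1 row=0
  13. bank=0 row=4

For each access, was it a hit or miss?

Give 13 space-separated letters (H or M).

Answer: M M M H M M H M M M M M M

Derivation:
Acc 1: bank1 row1 -> MISS (open row1); precharges=0
Acc 2: bank0 row3 -> MISS (open row3); precharges=0
Acc 3: bank0 row4 -> MISS (open row4); precharges=1
Acc 4: bank1 row1 -> HIT
Acc 5: bank1 row2 -> MISS (open row2); precharges=2
Acc 6: bank0 row3 -> MISS (open row3); precharges=3
Acc 7: bank0 row3 -> HIT
Acc 8: bank1 row1 -> MISS (open row1); precharges=4
Acc 9: bank1 row4 -> MISS (open row4); precharges=5
Acc 10: bank0 row2 -> MISS (open row2); precharges=6
Acc 11: bank0 row0 -> MISS (open row0); precharges=7
Acc 12: bank1 row0 -> MISS (open row0); precharges=8
Acc 13: bank0 row4 -> MISS (open row4); precharges=9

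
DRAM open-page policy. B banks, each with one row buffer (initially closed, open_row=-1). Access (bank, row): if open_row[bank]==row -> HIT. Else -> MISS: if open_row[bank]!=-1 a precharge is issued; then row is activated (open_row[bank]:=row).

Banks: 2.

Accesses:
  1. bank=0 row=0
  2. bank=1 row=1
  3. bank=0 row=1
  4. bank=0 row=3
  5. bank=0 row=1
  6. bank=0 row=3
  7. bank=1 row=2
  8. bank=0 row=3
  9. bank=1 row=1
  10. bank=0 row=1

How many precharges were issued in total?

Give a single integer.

Answer: 7

Derivation:
Acc 1: bank0 row0 -> MISS (open row0); precharges=0
Acc 2: bank1 row1 -> MISS (open row1); precharges=0
Acc 3: bank0 row1 -> MISS (open row1); precharges=1
Acc 4: bank0 row3 -> MISS (open row3); precharges=2
Acc 5: bank0 row1 -> MISS (open row1); precharges=3
Acc 6: bank0 row3 -> MISS (open row3); precharges=4
Acc 7: bank1 row2 -> MISS (open row2); precharges=5
Acc 8: bank0 row3 -> HIT
Acc 9: bank1 row1 -> MISS (open row1); precharges=6
Acc 10: bank0 row1 -> MISS (open row1); precharges=7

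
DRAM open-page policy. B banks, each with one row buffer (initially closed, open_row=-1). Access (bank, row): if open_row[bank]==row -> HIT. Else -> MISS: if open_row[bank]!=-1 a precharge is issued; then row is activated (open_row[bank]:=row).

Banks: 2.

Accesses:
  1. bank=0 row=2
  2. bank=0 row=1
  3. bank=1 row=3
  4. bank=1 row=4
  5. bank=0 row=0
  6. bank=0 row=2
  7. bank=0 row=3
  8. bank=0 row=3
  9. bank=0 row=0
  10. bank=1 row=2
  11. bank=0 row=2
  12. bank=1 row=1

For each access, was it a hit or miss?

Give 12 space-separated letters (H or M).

Acc 1: bank0 row2 -> MISS (open row2); precharges=0
Acc 2: bank0 row1 -> MISS (open row1); precharges=1
Acc 3: bank1 row3 -> MISS (open row3); precharges=1
Acc 4: bank1 row4 -> MISS (open row4); precharges=2
Acc 5: bank0 row0 -> MISS (open row0); precharges=3
Acc 6: bank0 row2 -> MISS (open row2); precharges=4
Acc 7: bank0 row3 -> MISS (open row3); precharges=5
Acc 8: bank0 row3 -> HIT
Acc 9: bank0 row0 -> MISS (open row0); precharges=6
Acc 10: bank1 row2 -> MISS (open row2); precharges=7
Acc 11: bank0 row2 -> MISS (open row2); precharges=8
Acc 12: bank1 row1 -> MISS (open row1); precharges=9

Answer: M M M M M M M H M M M M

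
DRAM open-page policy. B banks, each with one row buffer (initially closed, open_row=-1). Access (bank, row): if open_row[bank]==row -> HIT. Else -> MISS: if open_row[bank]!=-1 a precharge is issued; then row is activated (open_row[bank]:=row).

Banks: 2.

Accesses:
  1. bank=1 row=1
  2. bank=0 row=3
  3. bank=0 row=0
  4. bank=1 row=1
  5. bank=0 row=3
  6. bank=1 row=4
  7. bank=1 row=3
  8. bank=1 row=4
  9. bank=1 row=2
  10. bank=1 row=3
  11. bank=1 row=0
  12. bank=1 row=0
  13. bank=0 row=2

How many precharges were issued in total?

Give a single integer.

Acc 1: bank1 row1 -> MISS (open row1); precharges=0
Acc 2: bank0 row3 -> MISS (open row3); precharges=0
Acc 3: bank0 row0 -> MISS (open row0); precharges=1
Acc 4: bank1 row1 -> HIT
Acc 5: bank0 row3 -> MISS (open row3); precharges=2
Acc 6: bank1 row4 -> MISS (open row4); precharges=3
Acc 7: bank1 row3 -> MISS (open row3); precharges=4
Acc 8: bank1 row4 -> MISS (open row4); precharges=5
Acc 9: bank1 row2 -> MISS (open row2); precharges=6
Acc 10: bank1 row3 -> MISS (open row3); precharges=7
Acc 11: bank1 row0 -> MISS (open row0); precharges=8
Acc 12: bank1 row0 -> HIT
Acc 13: bank0 row2 -> MISS (open row2); precharges=9

Answer: 9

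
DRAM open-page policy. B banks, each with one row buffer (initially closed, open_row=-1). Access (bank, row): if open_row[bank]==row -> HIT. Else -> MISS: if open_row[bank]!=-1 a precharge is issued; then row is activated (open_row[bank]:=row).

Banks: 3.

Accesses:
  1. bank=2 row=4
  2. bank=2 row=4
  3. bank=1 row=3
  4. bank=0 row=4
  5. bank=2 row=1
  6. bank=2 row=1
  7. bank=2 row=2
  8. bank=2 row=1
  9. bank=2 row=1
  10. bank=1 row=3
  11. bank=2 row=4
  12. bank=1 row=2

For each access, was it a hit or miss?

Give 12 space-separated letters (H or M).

Answer: M H M M M H M M H H M M

Derivation:
Acc 1: bank2 row4 -> MISS (open row4); precharges=0
Acc 2: bank2 row4 -> HIT
Acc 3: bank1 row3 -> MISS (open row3); precharges=0
Acc 4: bank0 row4 -> MISS (open row4); precharges=0
Acc 5: bank2 row1 -> MISS (open row1); precharges=1
Acc 6: bank2 row1 -> HIT
Acc 7: bank2 row2 -> MISS (open row2); precharges=2
Acc 8: bank2 row1 -> MISS (open row1); precharges=3
Acc 9: bank2 row1 -> HIT
Acc 10: bank1 row3 -> HIT
Acc 11: bank2 row4 -> MISS (open row4); precharges=4
Acc 12: bank1 row2 -> MISS (open row2); precharges=5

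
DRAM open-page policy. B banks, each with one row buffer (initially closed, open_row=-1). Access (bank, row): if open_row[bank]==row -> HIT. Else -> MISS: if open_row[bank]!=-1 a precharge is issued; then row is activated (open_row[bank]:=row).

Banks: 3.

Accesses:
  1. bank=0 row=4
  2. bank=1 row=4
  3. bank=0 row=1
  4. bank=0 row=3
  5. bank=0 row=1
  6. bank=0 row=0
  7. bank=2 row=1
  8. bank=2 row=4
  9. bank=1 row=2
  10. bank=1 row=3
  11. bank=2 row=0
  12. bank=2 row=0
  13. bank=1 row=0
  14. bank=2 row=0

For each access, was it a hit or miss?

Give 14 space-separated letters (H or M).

Answer: M M M M M M M M M M M H M H

Derivation:
Acc 1: bank0 row4 -> MISS (open row4); precharges=0
Acc 2: bank1 row4 -> MISS (open row4); precharges=0
Acc 3: bank0 row1 -> MISS (open row1); precharges=1
Acc 4: bank0 row3 -> MISS (open row3); precharges=2
Acc 5: bank0 row1 -> MISS (open row1); precharges=3
Acc 6: bank0 row0 -> MISS (open row0); precharges=4
Acc 7: bank2 row1 -> MISS (open row1); precharges=4
Acc 8: bank2 row4 -> MISS (open row4); precharges=5
Acc 9: bank1 row2 -> MISS (open row2); precharges=6
Acc 10: bank1 row3 -> MISS (open row3); precharges=7
Acc 11: bank2 row0 -> MISS (open row0); precharges=8
Acc 12: bank2 row0 -> HIT
Acc 13: bank1 row0 -> MISS (open row0); precharges=9
Acc 14: bank2 row0 -> HIT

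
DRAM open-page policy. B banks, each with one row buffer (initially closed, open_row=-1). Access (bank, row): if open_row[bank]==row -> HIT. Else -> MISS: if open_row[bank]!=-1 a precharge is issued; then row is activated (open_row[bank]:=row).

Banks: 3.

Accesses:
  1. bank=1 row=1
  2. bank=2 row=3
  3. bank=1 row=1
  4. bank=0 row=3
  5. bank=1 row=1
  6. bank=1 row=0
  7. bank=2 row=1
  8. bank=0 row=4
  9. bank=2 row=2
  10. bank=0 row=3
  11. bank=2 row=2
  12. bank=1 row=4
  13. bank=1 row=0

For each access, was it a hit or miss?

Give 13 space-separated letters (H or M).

Acc 1: bank1 row1 -> MISS (open row1); precharges=0
Acc 2: bank2 row3 -> MISS (open row3); precharges=0
Acc 3: bank1 row1 -> HIT
Acc 4: bank0 row3 -> MISS (open row3); precharges=0
Acc 5: bank1 row1 -> HIT
Acc 6: bank1 row0 -> MISS (open row0); precharges=1
Acc 7: bank2 row1 -> MISS (open row1); precharges=2
Acc 8: bank0 row4 -> MISS (open row4); precharges=3
Acc 9: bank2 row2 -> MISS (open row2); precharges=4
Acc 10: bank0 row3 -> MISS (open row3); precharges=5
Acc 11: bank2 row2 -> HIT
Acc 12: bank1 row4 -> MISS (open row4); precharges=6
Acc 13: bank1 row0 -> MISS (open row0); precharges=7

Answer: M M H M H M M M M M H M M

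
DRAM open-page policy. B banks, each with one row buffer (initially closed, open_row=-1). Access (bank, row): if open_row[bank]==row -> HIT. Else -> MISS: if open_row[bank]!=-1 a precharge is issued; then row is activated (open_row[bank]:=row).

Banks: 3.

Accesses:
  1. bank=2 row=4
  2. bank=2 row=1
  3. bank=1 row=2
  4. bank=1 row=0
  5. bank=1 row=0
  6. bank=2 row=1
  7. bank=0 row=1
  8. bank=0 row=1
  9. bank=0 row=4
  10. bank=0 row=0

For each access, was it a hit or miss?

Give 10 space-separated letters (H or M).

Answer: M M M M H H M H M M

Derivation:
Acc 1: bank2 row4 -> MISS (open row4); precharges=0
Acc 2: bank2 row1 -> MISS (open row1); precharges=1
Acc 3: bank1 row2 -> MISS (open row2); precharges=1
Acc 4: bank1 row0 -> MISS (open row0); precharges=2
Acc 5: bank1 row0 -> HIT
Acc 6: bank2 row1 -> HIT
Acc 7: bank0 row1 -> MISS (open row1); precharges=2
Acc 8: bank0 row1 -> HIT
Acc 9: bank0 row4 -> MISS (open row4); precharges=3
Acc 10: bank0 row0 -> MISS (open row0); precharges=4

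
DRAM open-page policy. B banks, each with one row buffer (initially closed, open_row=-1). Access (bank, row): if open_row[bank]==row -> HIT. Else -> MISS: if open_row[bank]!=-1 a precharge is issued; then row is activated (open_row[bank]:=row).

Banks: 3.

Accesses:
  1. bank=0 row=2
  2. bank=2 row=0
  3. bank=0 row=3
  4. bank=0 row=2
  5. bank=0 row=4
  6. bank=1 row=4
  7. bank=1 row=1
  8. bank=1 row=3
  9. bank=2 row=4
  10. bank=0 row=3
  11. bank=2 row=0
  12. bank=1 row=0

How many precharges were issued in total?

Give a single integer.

Acc 1: bank0 row2 -> MISS (open row2); precharges=0
Acc 2: bank2 row0 -> MISS (open row0); precharges=0
Acc 3: bank0 row3 -> MISS (open row3); precharges=1
Acc 4: bank0 row2 -> MISS (open row2); precharges=2
Acc 5: bank0 row4 -> MISS (open row4); precharges=3
Acc 6: bank1 row4 -> MISS (open row4); precharges=3
Acc 7: bank1 row1 -> MISS (open row1); precharges=4
Acc 8: bank1 row3 -> MISS (open row3); precharges=5
Acc 9: bank2 row4 -> MISS (open row4); precharges=6
Acc 10: bank0 row3 -> MISS (open row3); precharges=7
Acc 11: bank2 row0 -> MISS (open row0); precharges=8
Acc 12: bank1 row0 -> MISS (open row0); precharges=9

Answer: 9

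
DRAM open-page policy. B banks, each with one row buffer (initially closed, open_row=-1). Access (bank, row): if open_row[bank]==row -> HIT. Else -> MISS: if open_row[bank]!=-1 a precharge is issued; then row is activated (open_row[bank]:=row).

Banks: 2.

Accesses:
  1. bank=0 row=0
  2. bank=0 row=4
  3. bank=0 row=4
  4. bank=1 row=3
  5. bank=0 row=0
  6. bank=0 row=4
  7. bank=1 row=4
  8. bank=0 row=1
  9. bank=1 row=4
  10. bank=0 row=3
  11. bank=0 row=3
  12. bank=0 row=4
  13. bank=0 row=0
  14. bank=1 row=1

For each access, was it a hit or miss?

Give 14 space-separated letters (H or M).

Answer: M M H M M M M M H M H M M M

Derivation:
Acc 1: bank0 row0 -> MISS (open row0); precharges=0
Acc 2: bank0 row4 -> MISS (open row4); precharges=1
Acc 3: bank0 row4 -> HIT
Acc 4: bank1 row3 -> MISS (open row3); precharges=1
Acc 5: bank0 row0 -> MISS (open row0); precharges=2
Acc 6: bank0 row4 -> MISS (open row4); precharges=3
Acc 7: bank1 row4 -> MISS (open row4); precharges=4
Acc 8: bank0 row1 -> MISS (open row1); precharges=5
Acc 9: bank1 row4 -> HIT
Acc 10: bank0 row3 -> MISS (open row3); precharges=6
Acc 11: bank0 row3 -> HIT
Acc 12: bank0 row4 -> MISS (open row4); precharges=7
Acc 13: bank0 row0 -> MISS (open row0); precharges=8
Acc 14: bank1 row1 -> MISS (open row1); precharges=9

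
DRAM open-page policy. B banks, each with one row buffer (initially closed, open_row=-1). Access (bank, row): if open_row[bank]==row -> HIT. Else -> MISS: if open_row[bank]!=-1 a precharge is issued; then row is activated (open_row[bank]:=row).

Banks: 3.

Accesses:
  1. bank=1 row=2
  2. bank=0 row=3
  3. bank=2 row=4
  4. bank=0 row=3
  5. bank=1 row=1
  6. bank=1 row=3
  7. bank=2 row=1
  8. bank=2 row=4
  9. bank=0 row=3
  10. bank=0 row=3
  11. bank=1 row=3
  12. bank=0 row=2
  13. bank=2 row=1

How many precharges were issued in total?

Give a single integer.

Answer: 6

Derivation:
Acc 1: bank1 row2 -> MISS (open row2); precharges=0
Acc 2: bank0 row3 -> MISS (open row3); precharges=0
Acc 3: bank2 row4 -> MISS (open row4); precharges=0
Acc 4: bank0 row3 -> HIT
Acc 5: bank1 row1 -> MISS (open row1); precharges=1
Acc 6: bank1 row3 -> MISS (open row3); precharges=2
Acc 7: bank2 row1 -> MISS (open row1); precharges=3
Acc 8: bank2 row4 -> MISS (open row4); precharges=4
Acc 9: bank0 row3 -> HIT
Acc 10: bank0 row3 -> HIT
Acc 11: bank1 row3 -> HIT
Acc 12: bank0 row2 -> MISS (open row2); precharges=5
Acc 13: bank2 row1 -> MISS (open row1); precharges=6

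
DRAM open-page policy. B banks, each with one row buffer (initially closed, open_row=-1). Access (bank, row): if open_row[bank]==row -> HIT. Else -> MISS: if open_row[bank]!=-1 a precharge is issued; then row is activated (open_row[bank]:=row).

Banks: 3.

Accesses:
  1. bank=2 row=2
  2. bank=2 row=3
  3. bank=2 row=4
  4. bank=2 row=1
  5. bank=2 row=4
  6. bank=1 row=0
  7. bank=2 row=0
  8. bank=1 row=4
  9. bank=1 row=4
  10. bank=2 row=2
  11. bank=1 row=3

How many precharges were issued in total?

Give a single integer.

Acc 1: bank2 row2 -> MISS (open row2); precharges=0
Acc 2: bank2 row3 -> MISS (open row3); precharges=1
Acc 3: bank2 row4 -> MISS (open row4); precharges=2
Acc 4: bank2 row1 -> MISS (open row1); precharges=3
Acc 5: bank2 row4 -> MISS (open row4); precharges=4
Acc 6: bank1 row0 -> MISS (open row0); precharges=4
Acc 7: bank2 row0 -> MISS (open row0); precharges=5
Acc 8: bank1 row4 -> MISS (open row4); precharges=6
Acc 9: bank1 row4 -> HIT
Acc 10: bank2 row2 -> MISS (open row2); precharges=7
Acc 11: bank1 row3 -> MISS (open row3); precharges=8

Answer: 8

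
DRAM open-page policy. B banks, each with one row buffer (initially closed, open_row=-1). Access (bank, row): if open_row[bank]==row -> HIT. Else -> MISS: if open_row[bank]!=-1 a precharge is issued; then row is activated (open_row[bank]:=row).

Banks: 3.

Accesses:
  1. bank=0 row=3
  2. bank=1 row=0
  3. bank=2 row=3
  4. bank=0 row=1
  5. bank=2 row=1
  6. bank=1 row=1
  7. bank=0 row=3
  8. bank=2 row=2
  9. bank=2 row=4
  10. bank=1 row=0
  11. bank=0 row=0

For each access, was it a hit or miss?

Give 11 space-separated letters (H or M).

Acc 1: bank0 row3 -> MISS (open row3); precharges=0
Acc 2: bank1 row0 -> MISS (open row0); precharges=0
Acc 3: bank2 row3 -> MISS (open row3); precharges=0
Acc 4: bank0 row1 -> MISS (open row1); precharges=1
Acc 5: bank2 row1 -> MISS (open row1); precharges=2
Acc 6: bank1 row1 -> MISS (open row1); precharges=3
Acc 7: bank0 row3 -> MISS (open row3); precharges=4
Acc 8: bank2 row2 -> MISS (open row2); precharges=5
Acc 9: bank2 row4 -> MISS (open row4); precharges=6
Acc 10: bank1 row0 -> MISS (open row0); precharges=7
Acc 11: bank0 row0 -> MISS (open row0); precharges=8

Answer: M M M M M M M M M M M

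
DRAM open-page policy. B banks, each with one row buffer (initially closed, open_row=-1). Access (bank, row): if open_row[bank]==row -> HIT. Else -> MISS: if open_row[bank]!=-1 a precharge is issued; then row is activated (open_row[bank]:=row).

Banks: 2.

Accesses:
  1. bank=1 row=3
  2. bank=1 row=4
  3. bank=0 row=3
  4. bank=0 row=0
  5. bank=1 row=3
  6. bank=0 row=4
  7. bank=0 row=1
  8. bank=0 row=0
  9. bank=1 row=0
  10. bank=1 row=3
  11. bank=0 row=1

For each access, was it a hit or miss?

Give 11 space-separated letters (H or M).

Acc 1: bank1 row3 -> MISS (open row3); precharges=0
Acc 2: bank1 row4 -> MISS (open row4); precharges=1
Acc 3: bank0 row3 -> MISS (open row3); precharges=1
Acc 4: bank0 row0 -> MISS (open row0); precharges=2
Acc 5: bank1 row3 -> MISS (open row3); precharges=3
Acc 6: bank0 row4 -> MISS (open row4); precharges=4
Acc 7: bank0 row1 -> MISS (open row1); precharges=5
Acc 8: bank0 row0 -> MISS (open row0); precharges=6
Acc 9: bank1 row0 -> MISS (open row0); precharges=7
Acc 10: bank1 row3 -> MISS (open row3); precharges=8
Acc 11: bank0 row1 -> MISS (open row1); precharges=9

Answer: M M M M M M M M M M M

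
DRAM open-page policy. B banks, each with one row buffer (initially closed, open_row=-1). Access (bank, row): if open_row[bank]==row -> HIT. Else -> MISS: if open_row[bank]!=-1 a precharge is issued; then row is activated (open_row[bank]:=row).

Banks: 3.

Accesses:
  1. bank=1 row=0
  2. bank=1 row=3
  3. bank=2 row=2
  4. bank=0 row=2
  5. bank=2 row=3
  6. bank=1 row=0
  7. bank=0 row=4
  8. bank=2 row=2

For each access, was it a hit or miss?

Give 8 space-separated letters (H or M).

Answer: M M M M M M M M

Derivation:
Acc 1: bank1 row0 -> MISS (open row0); precharges=0
Acc 2: bank1 row3 -> MISS (open row3); precharges=1
Acc 3: bank2 row2 -> MISS (open row2); precharges=1
Acc 4: bank0 row2 -> MISS (open row2); precharges=1
Acc 5: bank2 row3 -> MISS (open row3); precharges=2
Acc 6: bank1 row0 -> MISS (open row0); precharges=3
Acc 7: bank0 row4 -> MISS (open row4); precharges=4
Acc 8: bank2 row2 -> MISS (open row2); precharges=5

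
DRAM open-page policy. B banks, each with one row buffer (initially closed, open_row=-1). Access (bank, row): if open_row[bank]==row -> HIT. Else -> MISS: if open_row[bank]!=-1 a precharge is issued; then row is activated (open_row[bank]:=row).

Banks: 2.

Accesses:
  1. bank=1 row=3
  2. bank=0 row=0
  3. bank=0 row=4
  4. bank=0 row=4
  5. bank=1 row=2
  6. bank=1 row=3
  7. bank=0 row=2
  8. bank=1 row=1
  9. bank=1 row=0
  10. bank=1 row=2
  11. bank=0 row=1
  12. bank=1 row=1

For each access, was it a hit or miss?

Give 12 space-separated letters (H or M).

Acc 1: bank1 row3 -> MISS (open row3); precharges=0
Acc 2: bank0 row0 -> MISS (open row0); precharges=0
Acc 3: bank0 row4 -> MISS (open row4); precharges=1
Acc 4: bank0 row4 -> HIT
Acc 5: bank1 row2 -> MISS (open row2); precharges=2
Acc 6: bank1 row3 -> MISS (open row3); precharges=3
Acc 7: bank0 row2 -> MISS (open row2); precharges=4
Acc 8: bank1 row1 -> MISS (open row1); precharges=5
Acc 9: bank1 row0 -> MISS (open row0); precharges=6
Acc 10: bank1 row2 -> MISS (open row2); precharges=7
Acc 11: bank0 row1 -> MISS (open row1); precharges=8
Acc 12: bank1 row1 -> MISS (open row1); precharges=9

Answer: M M M H M M M M M M M M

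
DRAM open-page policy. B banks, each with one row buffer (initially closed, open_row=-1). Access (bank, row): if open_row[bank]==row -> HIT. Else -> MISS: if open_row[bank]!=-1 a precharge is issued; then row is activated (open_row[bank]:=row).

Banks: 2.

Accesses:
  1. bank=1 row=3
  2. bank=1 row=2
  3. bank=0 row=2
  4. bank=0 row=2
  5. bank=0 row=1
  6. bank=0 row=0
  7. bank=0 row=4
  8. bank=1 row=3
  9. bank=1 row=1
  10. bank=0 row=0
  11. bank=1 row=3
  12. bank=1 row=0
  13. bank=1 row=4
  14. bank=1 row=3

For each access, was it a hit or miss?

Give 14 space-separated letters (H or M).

Acc 1: bank1 row3 -> MISS (open row3); precharges=0
Acc 2: bank1 row2 -> MISS (open row2); precharges=1
Acc 3: bank0 row2 -> MISS (open row2); precharges=1
Acc 4: bank0 row2 -> HIT
Acc 5: bank0 row1 -> MISS (open row1); precharges=2
Acc 6: bank0 row0 -> MISS (open row0); precharges=3
Acc 7: bank0 row4 -> MISS (open row4); precharges=4
Acc 8: bank1 row3 -> MISS (open row3); precharges=5
Acc 9: bank1 row1 -> MISS (open row1); precharges=6
Acc 10: bank0 row0 -> MISS (open row0); precharges=7
Acc 11: bank1 row3 -> MISS (open row3); precharges=8
Acc 12: bank1 row0 -> MISS (open row0); precharges=9
Acc 13: bank1 row4 -> MISS (open row4); precharges=10
Acc 14: bank1 row3 -> MISS (open row3); precharges=11

Answer: M M M H M M M M M M M M M M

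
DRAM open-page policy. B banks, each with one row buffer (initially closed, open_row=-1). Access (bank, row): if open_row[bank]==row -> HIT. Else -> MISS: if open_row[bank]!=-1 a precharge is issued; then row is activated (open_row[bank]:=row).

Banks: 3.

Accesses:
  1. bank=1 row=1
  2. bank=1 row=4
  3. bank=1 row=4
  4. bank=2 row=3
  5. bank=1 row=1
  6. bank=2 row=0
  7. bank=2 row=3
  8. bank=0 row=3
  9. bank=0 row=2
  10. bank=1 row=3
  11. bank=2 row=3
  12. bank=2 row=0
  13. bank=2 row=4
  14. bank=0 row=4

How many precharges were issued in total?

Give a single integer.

Answer: 9

Derivation:
Acc 1: bank1 row1 -> MISS (open row1); precharges=0
Acc 2: bank1 row4 -> MISS (open row4); precharges=1
Acc 3: bank1 row4 -> HIT
Acc 4: bank2 row3 -> MISS (open row3); precharges=1
Acc 5: bank1 row1 -> MISS (open row1); precharges=2
Acc 6: bank2 row0 -> MISS (open row0); precharges=3
Acc 7: bank2 row3 -> MISS (open row3); precharges=4
Acc 8: bank0 row3 -> MISS (open row3); precharges=4
Acc 9: bank0 row2 -> MISS (open row2); precharges=5
Acc 10: bank1 row3 -> MISS (open row3); precharges=6
Acc 11: bank2 row3 -> HIT
Acc 12: bank2 row0 -> MISS (open row0); precharges=7
Acc 13: bank2 row4 -> MISS (open row4); precharges=8
Acc 14: bank0 row4 -> MISS (open row4); precharges=9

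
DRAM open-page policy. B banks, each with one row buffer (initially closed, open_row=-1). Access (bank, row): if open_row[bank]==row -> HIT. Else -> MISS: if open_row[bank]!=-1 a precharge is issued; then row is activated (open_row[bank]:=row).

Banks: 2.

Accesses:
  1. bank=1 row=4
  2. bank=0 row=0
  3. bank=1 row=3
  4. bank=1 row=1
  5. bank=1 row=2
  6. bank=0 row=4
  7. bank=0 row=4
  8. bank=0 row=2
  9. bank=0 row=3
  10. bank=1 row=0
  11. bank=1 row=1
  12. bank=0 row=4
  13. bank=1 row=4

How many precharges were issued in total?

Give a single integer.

Acc 1: bank1 row4 -> MISS (open row4); precharges=0
Acc 2: bank0 row0 -> MISS (open row0); precharges=0
Acc 3: bank1 row3 -> MISS (open row3); precharges=1
Acc 4: bank1 row1 -> MISS (open row1); precharges=2
Acc 5: bank1 row2 -> MISS (open row2); precharges=3
Acc 6: bank0 row4 -> MISS (open row4); precharges=4
Acc 7: bank0 row4 -> HIT
Acc 8: bank0 row2 -> MISS (open row2); precharges=5
Acc 9: bank0 row3 -> MISS (open row3); precharges=6
Acc 10: bank1 row0 -> MISS (open row0); precharges=7
Acc 11: bank1 row1 -> MISS (open row1); precharges=8
Acc 12: bank0 row4 -> MISS (open row4); precharges=9
Acc 13: bank1 row4 -> MISS (open row4); precharges=10

Answer: 10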